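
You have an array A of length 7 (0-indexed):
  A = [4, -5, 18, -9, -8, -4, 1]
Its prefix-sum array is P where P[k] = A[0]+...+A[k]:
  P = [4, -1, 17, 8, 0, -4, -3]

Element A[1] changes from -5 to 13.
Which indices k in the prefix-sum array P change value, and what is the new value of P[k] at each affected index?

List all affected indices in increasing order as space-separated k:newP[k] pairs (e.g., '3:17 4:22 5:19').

P[k] = A[0] + ... + A[k]
P[k] includes A[1] iff k >= 1
Affected indices: 1, 2, ..., 6; delta = 18
  P[1]: -1 + 18 = 17
  P[2]: 17 + 18 = 35
  P[3]: 8 + 18 = 26
  P[4]: 0 + 18 = 18
  P[5]: -4 + 18 = 14
  P[6]: -3 + 18 = 15

Answer: 1:17 2:35 3:26 4:18 5:14 6:15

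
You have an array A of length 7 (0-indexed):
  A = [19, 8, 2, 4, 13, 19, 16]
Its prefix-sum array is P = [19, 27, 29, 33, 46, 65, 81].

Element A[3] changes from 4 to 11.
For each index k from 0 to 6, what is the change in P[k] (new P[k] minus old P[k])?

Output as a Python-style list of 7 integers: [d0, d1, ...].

Element change: A[3] 4 -> 11, delta = 7
For k < 3: P[k] unchanged, delta_P[k] = 0
For k >= 3: P[k] shifts by exactly 7
Delta array: [0, 0, 0, 7, 7, 7, 7]

Answer: [0, 0, 0, 7, 7, 7, 7]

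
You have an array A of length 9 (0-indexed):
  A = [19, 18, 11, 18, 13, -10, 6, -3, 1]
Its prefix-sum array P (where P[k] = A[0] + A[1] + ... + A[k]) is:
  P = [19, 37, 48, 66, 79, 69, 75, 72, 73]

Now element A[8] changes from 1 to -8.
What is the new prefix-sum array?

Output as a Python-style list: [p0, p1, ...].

Change: A[8] 1 -> -8, delta = -9
P[k] for k < 8: unchanged (A[8] not included)
P[k] for k >= 8: shift by delta = -9
  P[0] = 19 + 0 = 19
  P[1] = 37 + 0 = 37
  P[2] = 48 + 0 = 48
  P[3] = 66 + 0 = 66
  P[4] = 79 + 0 = 79
  P[5] = 69 + 0 = 69
  P[6] = 75 + 0 = 75
  P[7] = 72 + 0 = 72
  P[8] = 73 + -9 = 64

Answer: [19, 37, 48, 66, 79, 69, 75, 72, 64]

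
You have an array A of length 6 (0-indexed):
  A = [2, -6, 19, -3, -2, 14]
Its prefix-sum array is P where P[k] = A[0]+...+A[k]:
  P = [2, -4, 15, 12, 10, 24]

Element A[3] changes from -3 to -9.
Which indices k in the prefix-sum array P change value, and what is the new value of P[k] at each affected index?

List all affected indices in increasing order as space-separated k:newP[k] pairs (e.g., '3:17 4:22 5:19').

Answer: 3:6 4:4 5:18

Derivation:
P[k] = A[0] + ... + A[k]
P[k] includes A[3] iff k >= 3
Affected indices: 3, 4, ..., 5; delta = -6
  P[3]: 12 + -6 = 6
  P[4]: 10 + -6 = 4
  P[5]: 24 + -6 = 18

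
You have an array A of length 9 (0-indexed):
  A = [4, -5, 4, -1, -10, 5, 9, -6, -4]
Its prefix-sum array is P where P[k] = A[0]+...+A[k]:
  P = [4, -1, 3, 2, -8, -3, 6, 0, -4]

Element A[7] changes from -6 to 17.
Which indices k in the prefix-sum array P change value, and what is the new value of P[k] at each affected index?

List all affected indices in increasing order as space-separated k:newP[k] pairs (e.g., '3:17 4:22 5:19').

P[k] = A[0] + ... + A[k]
P[k] includes A[7] iff k >= 7
Affected indices: 7, 8, ..., 8; delta = 23
  P[7]: 0 + 23 = 23
  P[8]: -4 + 23 = 19

Answer: 7:23 8:19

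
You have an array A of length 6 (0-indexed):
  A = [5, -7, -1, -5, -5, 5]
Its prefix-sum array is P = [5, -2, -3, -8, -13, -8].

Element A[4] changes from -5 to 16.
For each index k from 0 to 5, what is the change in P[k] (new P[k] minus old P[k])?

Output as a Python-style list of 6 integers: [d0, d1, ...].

Answer: [0, 0, 0, 0, 21, 21]

Derivation:
Element change: A[4] -5 -> 16, delta = 21
For k < 4: P[k] unchanged, delta_P[k] = 0
For k >= 4: P[k] shifts by exactly 21
Delta array: [0, 0, 0, 0, 21, 21]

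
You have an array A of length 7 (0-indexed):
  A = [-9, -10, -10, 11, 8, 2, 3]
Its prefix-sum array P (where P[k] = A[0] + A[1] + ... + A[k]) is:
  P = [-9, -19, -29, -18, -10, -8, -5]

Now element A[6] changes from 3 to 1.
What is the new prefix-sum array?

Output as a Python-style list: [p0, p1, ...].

Change: A[6] 3 -> 1, delta = -2
P[k] for k < 6: unchanged (A[6] not included)
P[k] for k >= 6: shift by delta = -2
  P[0] = -9 + 0 = -9
  P[1] = -19 + 0 = -19
  P[2] = -29 + 0 = -29
  P[3] = -18 + 0 = -18
  P[4] = -10 + 0 = -10
  P[5] = -8 + 0 = -8
  P[6] = -5 + -2 = -7

Answer: [-9, -19, -29, -18, -10, -8, -7]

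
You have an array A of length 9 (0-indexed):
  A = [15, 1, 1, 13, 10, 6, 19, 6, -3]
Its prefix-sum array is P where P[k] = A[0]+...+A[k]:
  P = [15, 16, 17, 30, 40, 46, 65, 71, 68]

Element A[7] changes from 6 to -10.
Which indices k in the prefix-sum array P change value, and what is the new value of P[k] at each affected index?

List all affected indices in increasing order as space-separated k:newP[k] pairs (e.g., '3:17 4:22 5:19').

P[k] = A[0] + ... + A[k]
P[k] includes A[7] iff k >= 7
Affected indices: 7, 8, ..., 8; delta = -16
  P[7]: 71 + -16 = 55
  P[8]: 68 + -16 = 52

Answer: 7:55 8:52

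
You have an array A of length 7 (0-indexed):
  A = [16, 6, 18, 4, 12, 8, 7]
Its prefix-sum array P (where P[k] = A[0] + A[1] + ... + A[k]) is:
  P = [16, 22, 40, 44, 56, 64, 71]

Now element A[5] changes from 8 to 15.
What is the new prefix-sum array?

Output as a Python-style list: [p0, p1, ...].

Answer: [16, 22, 40, 44, 56, 71, 78]

Derivation:
Change: A[5] 8 -> 15, delta = 7
P[k] for k < 5: unchanged (A[5] not included)
P[k] for k >= 5: shift by delta = 7
  P[0] = 16 + 0 = 16
  P[1] = 22 + 0 = 22
  P[2] = 40 + 0 = 40
  P[3] = 44 + 0 = 44
  P[4] = 56 + 0 = 56
  P[5] = 64 + 7 = 71
  P[6] = 71 + 7 = 78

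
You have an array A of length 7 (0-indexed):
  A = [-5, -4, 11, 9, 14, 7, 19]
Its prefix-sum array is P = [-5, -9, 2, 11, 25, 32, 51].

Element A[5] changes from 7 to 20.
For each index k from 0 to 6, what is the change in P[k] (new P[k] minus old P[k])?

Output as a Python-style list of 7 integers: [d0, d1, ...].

Answer: [0, 0, 0, 0, 0, 13, 13]

Derivation:
Element change: A[5] 7 -> 20, delta = 13
For k < 5: P[k] unchanged, delta_P[k] = 0
For k >= 5: P[k] shifts by exactly 13
Delta array: [0, 0, 0, 0, 0, 13, 13]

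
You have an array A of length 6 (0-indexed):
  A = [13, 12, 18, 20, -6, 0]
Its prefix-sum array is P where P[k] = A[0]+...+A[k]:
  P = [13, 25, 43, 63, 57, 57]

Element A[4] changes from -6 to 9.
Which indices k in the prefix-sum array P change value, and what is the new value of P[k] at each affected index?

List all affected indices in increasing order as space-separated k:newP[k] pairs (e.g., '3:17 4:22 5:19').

P[k] = A[0] + ... + A[k]
P[k] includes A[4] iff k >= 4
Affected indices: 4, 5, ..., 5; delta = 15
  P[4]: 57 + 15 = 72
  P[5]: 57 + 15 = 72

Answer: 4:72 5:72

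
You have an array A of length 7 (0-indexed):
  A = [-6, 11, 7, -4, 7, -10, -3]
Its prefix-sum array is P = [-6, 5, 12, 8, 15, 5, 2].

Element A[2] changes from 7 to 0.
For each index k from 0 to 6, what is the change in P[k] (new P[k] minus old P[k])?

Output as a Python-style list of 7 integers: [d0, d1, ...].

Element change: A[2] 7 -> 0, delta = -7
For k < 2: P[k] unchanged, delta_P[k] = 0
For k >= 2: P[k] shifts by exactly -7
Delta array: [0, 0, -7, -7, -7, -7, -7]

Answer: [0, 0, -7, -7, -7, -7, -7]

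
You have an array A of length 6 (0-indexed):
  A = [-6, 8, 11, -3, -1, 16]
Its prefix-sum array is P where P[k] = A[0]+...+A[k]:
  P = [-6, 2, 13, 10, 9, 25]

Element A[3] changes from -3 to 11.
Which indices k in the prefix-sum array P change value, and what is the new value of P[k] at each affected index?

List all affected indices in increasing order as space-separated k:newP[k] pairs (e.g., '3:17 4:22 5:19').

Answer: 3:24 4:23 5:39

Derivation:
P[k] = A[0] + ... + A[k]
P[k] includes A[3] iff k >= 3
Affected indices: 3, 4, ..., 5; delta = 14
  P[3]: 10 + 14 = 24
  P[4]: 9 + 14 = 23
  P[5]: 25 + 14 = 39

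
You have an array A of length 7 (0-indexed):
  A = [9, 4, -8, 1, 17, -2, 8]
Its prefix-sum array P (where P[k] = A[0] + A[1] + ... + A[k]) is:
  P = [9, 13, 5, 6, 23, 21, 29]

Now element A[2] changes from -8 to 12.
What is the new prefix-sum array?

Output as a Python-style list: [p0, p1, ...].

Change: A[2] -8 -> 12, delta = 20
P[k] for k < 2: unchanged (A[2] not included)
P[k] for k >= 2: shift by delta = 20
  P[0] = 9 + 0 = 9
  P[1] = 13 + 0 = 13
  P[2] = 5 + 20 = 25
  P[3] = 6 + 20 = 26
  P[4] = 23 + 20 = 43
  P[5] = 21 + 20 = 41
  P[6] = 29 + 20 = 49

Answer: [9, 13, 25, 26, 43, 41, 49]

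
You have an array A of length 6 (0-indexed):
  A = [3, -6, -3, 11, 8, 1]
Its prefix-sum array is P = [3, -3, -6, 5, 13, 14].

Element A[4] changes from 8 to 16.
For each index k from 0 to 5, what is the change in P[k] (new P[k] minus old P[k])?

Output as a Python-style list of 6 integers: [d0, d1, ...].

Answer: [0, 0, 0, 0, 8, 8]

Derivation:
Element change: A[4] 8 -> 16, delta = 8
For k < 4: P[k] unchanged, delta_P[k] = 0
For k >= 4: P[k] shifts by exactly 8
Delta array: [0, 0, 0, 0, 8, 8]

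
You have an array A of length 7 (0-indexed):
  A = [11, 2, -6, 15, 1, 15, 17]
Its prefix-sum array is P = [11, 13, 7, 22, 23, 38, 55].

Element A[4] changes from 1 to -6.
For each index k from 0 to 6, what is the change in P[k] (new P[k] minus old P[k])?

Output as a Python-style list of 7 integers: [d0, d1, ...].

Element change: A[4] 1 -> -6, delta = -7
For k < 4: P[k] unchanged, delta_P[k] = 0
For k >= 4: P[k] shifts by exactly -7
Delta array: [0, 0, 0, 0, -7, -7, -7]

Answer: [0, 0, 0, 0, -7, -7, -7]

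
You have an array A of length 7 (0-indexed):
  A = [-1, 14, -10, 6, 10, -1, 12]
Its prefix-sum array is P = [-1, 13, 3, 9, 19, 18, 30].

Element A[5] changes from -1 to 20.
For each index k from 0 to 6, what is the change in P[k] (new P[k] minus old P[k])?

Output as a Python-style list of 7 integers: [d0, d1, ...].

Answer: [0, 0, 0, 0, 0, 21, 21]

Derivation:
Element change: A[5] -1 -> 20, delta = 21
For k < 5: P[k] unchanged, delta_P[k] = 0
For k >= 5: P[k] shifts by exactly 21
Delta array: [0, 0, 0, 0, 0, 21, 21]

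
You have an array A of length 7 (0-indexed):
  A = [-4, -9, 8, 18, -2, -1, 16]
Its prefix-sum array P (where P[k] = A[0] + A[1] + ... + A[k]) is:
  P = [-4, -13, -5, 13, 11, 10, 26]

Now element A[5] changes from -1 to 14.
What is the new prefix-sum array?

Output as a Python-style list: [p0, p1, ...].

Answer: [-4, -13, -5, 13, 11, 25, 41]

Derivation:
Change: A[5] -1 -> 14, delta = 15
P[k] for k < 5: unchanged (A[5] not included)
P[k] for k >= 5: shift by delta = 15
  P[0] = -4 + 0 = -4
  P[1] = -13 + 0 = -13
  P[2] = -5 + 0 = -5
  P[3] = 13 + 0 = 13
  P[4] = 11 + 0 = 11
  P[5] = 10 + 15 = 25
  P[6] = 26 + 15 = 41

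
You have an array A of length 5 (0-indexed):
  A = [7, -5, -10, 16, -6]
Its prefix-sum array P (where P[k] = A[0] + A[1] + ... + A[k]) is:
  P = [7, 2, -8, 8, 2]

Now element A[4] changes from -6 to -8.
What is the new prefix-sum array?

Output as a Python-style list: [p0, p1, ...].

Change: A[4] -6 -> -8, delta = -2
P[k] for k < 4: unchanged (A[4] not included)
P[k] for k >= 4: shift by delta = -2
  P[0] = 7 + 0 = 7
  P[1] = 2 + 0 = 2
  P[2] = -8 + 0 = -8
  P[3] = 8 + 0 = 8
  P[4] = 2 + -2 = 0

Answer: [7, 2, -8, 8, 0]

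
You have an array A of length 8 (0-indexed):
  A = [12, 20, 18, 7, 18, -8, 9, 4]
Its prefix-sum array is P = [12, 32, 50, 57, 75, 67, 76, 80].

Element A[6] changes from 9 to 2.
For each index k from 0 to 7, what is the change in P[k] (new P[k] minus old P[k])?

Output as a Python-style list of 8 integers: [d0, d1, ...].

Answer: [0, 0, 0, 0, 0, 0, -7, -7]

Derivation:
Element change: A[6] 9 -> 2, delta = -7
For k < 6: P[k] unchanged, delta_P[k] = 0
For k >= 6: P[k] shifts by exactly -7
Delta array: [0, 0, 0, 0, 0, 0, -7, -7]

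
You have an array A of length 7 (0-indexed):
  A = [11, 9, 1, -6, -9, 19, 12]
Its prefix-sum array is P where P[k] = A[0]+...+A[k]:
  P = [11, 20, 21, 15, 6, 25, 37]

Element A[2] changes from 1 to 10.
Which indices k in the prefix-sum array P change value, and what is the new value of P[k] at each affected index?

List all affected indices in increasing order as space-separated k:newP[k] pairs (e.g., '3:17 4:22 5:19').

P[k] = A[0] + ... + A[k]
P[k] includes A[2] iff k >= 2
Affected indices: 2, 3, ..., 6; delta = 9
  P[2]: 21 + 9 = 30
  P[3]: 15 + 9 = 24
  P[4]: 6 + 9 = 15
  P[5]: 25 + 9 = 34
  P[6]: 37 + 9 = 46

Answer: 2:30 3:24 4:15 5:34 6:46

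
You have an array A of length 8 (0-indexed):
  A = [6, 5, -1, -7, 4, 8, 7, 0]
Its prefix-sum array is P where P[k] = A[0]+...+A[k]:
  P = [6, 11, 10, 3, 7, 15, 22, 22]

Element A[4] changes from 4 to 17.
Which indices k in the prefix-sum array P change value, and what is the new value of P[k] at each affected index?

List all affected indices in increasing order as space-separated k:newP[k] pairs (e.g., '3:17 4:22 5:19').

P[k] = A[0] + ... + A[k]
P[k] includes A[4] iff k >= 4
Affected indices: 4, 5, ..., 7; delta = 13
  P[4]: 7 + 13 = 20
  P[5]: 15 + 13 = 28
  P[6]: 22 + 13 = 35
  P[7]: 22 + 13 = 35

Answer: 4:20 5:28 6:35 7:35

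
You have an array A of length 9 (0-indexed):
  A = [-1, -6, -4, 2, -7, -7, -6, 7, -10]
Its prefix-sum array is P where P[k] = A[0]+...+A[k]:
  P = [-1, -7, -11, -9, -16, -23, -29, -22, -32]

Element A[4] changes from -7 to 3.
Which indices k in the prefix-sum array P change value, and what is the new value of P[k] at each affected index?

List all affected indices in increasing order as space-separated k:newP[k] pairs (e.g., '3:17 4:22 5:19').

Answer: 4:-6 5:-13 6:-19 7:-12 8:-22

Derivation:
P[k] = A[0] + ... + A[k]
P[k] includes A[4] iff k >= 4
Affected indices: 4, 5, ..., 8; delta = 10
  P[4]: -16 + 10 = -6
  P[5]: -23 + 10 = -13
  P[6]: -29 + 10 = -19
  P[7]: -22 + 10 = -12
  P[8]: -32 + 10 = -22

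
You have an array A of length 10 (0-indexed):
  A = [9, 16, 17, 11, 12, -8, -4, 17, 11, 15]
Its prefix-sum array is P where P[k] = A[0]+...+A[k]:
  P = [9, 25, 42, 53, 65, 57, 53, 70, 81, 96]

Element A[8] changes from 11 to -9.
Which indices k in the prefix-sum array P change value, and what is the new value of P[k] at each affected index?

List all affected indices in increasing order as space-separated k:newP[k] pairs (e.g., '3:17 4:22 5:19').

P[k] = A[0] + ... + A[k]
P[k] includes A[8] iff k >= 8
Affected indices: 8, 9, ..., 9; delta = -20
  P[8]: 81 + -20 = 61
  P[9]: 96 + -20 = 76

Answer: 8:61 9:76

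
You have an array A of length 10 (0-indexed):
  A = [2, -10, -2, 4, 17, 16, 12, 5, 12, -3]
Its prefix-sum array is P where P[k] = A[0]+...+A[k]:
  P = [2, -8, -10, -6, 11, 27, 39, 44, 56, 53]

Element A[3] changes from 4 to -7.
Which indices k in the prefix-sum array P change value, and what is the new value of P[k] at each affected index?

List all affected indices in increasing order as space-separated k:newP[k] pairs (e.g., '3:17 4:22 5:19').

P[k] = A[0] + ... + A[k]
P[k] includes A[3] iff k >= 3
Affected indices: 3, 4, ..., 9; delta = -11
  P[3]: -6 + -11 = -17
  P[4]: 11 + -11 = 0
  P[5]: 27 + -11 = 16
  P[6]: 39 + -11 = 28
  P[7]: 44 + -11 = 33
  P[8]: 56 + -11 = 45
  P[9]: 53 + -11 = 42

Answer: 3:-17 4:0 5:16 6:28 7:33 8:45 9:42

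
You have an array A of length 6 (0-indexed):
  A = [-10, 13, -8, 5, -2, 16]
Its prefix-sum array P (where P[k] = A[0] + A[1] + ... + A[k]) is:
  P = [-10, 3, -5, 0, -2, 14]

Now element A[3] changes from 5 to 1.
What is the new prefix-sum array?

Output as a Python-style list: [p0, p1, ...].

Answer: [-10, 3, -5, -4, -6, 10]

Derivation:
Change: A[3] 5 -> 1, delta = -4
P[k] for k < 3: unchanged (A[3] not included)
P[k] for k >= 3: shift by delta = -4
  P[0] = -10 + 0 = -10
  P[1] = 3 + 0 = 3
  P[2] = -5 + 0 = -5
  P[3] = 0 + -4 = -4
  P[4] = -2 + -4 = -6
  P[5] = 14 + -4 = 10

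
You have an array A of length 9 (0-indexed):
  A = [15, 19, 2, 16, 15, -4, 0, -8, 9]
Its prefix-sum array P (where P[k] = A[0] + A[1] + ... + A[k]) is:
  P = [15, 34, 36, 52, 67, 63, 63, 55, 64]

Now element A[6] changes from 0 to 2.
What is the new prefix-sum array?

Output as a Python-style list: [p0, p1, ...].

Answer: [15, 34, 36, 52, 67, 63, 65, 57, 66]

Derivation:
Change: A[6] 0 -> 2, delta = 2
P[k] for k < 6: unchanged (A[6] not included)
P[k] for k >= 6: shift by delta = 2
  P[0] = 15 + 0 = 15
  P[1] = 34 + 0 = 34
  P[2] = 36 + 0 = 36
  P[3] = 52 + 0 = 52
  P[4] = 67 + 0 = 67
  P[5] = 63 + 0 = 63
  P[6] = 63 + 2 = 65
  P[7] = 55 + 2 = 57
  P[8] = 64 + 2 = 66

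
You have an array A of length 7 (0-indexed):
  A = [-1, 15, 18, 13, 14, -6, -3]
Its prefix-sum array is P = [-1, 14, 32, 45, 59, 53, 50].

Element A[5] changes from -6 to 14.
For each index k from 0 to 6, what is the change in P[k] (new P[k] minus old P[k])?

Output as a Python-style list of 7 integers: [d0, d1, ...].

Element change: A[5] -6 -> 14, delta = 20
For k < 5: P[k] unchanged, delta_P[k] = 0
For k >= 5: P[k] shifts by exactly 20
Delta array: [0, 0, 0, 0, 0, 20, 20]

Answer: [0, 0, 0, 0, 0, 20, 20]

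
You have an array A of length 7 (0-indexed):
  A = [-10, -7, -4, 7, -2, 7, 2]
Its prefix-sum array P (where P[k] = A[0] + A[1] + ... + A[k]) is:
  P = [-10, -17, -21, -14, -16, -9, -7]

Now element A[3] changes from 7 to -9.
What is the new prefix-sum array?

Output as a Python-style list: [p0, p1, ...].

Change: A[3] 7 -> -9, delta = -16
P[k] for k < 3: unchanged (A[3] not included)
P[k] for k >= 3: shift by delta = -16
  P[0] = -10 + 0 = -10
  P[1] = -17 + 0 = -17
  P[2] = -21 + 0 = -21
  P[3] = -14 + -16 = -30
  P[4] = -16 + -16 = -32
  P[5] = -9 + -16 = -25
  P[6] = -7 + -16 = -23

Answer: [-10, -17, -21, -30, -32, -25, -23]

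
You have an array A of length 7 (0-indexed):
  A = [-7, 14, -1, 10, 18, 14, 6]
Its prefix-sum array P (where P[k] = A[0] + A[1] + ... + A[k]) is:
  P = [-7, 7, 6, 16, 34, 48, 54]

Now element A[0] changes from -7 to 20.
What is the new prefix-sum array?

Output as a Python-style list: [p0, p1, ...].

Change: A[0] -7 -> 20, delta = 27
P[k] for k < 0: unchanged (A[0] not included)
P[k] for k >= 0: shift by delta = 27
  P[0] = -7 + 27 = 20
  P[1] = 7 + 27 = 34
  P[2] = 6 + 27 = 33
  P[3] = 16 + 27 = 43
  P[4] = 34 + 27 = 61
  P[5] = 48 + 27 = 75
  P[6] = 54 + 27 = 81

Answer: [20, 34, 33, 43, 61, 75, 81]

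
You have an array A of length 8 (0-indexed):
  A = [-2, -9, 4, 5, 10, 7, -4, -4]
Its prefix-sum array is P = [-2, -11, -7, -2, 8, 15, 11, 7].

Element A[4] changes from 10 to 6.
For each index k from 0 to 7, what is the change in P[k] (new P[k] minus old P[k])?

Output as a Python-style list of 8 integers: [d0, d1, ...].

Answer: [0, 0, 0, 0, -4, -4, -4, -4]

Derivation:
Element change: A[4] 10 -> 6, delta = -4
For k < 4: P[k] unchanged, delta_P[k] = 0
For k >= 4: P[k] shifts by exactly -4
Delta array: [0, 0, 0, 0, -4, -4, -4, -4]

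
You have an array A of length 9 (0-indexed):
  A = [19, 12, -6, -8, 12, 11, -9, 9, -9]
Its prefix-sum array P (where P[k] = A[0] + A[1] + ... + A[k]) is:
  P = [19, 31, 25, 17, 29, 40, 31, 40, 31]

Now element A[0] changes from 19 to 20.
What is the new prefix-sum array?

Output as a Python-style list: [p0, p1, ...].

Answer: [20, 32, 26, 18, 30, 41, 32, 41, 32]

Derivation:
Change: A[0] 19 -> 20, delta = 1
P[k] for k < 0: unchanged (A[0] not included)
P[k] for k >= 0: shift by delta = 1
  P[0] = 19 + 1 = 20
  P[1] = 31 + 1 = 32
  P[2] = 25 + 1 = 26
  P[3] = 17 + 1 = 18
  P[4] = 29 + 1 = 30
  P[5] = 40 + 1 = 41
  P[6] = 31 + 1 = 32
  P[7] = 40 + 1 = 41
  P[8] = 31 + 1 = 32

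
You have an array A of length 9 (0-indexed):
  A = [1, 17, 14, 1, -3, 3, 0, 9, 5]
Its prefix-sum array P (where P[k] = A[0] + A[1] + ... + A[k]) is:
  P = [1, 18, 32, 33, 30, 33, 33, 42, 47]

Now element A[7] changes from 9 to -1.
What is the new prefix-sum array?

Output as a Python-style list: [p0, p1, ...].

Change: A[7] 9 -> -1, delta = -10
P[k] for k < 7: unchanged (A[7] not included)
P[k] for k >= 7: shift by delta = -10
  P[0] = 1 + 0 = 1
  P[1] = 18 + 0 = 18
  P[2] = 32 + 0 = 32
  P[3] = 33 + 0 = 33
  P[4] = 30 + 0 = 30
  P[5] = 33 + 0 = 33
  P[6] = 33 + 0 = 33
  P[7] = 42 + -10 = 32
  P[8] = 47 + -10 = 37

Answer: [1, 18, 32, 33, 30, 33, 33, 32, 37]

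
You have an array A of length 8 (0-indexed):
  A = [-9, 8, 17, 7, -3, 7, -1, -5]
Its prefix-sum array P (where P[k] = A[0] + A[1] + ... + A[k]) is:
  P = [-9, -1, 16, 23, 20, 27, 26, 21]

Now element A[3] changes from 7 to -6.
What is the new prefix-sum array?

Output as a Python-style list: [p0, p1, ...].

Answer: [-9, -1, 16, 10, 7, 14, 13, 8]

Derivation:
Change: A[3] 7 -> -6, delta = -13
P[k] for k < 3: unchanged (A[3] not included)
P[k] for k >= 3: shift by delta = -13
  P[0] = -9 + 0 = -9
  P[1] = -1 + 0 = -1
  P[2] = 16 + 0 = 16
  P[3] = 23 + -13 = 10
  P[4] = 20 + -13 = 7
  P[5] = 27 + -13 = 14
  P[6] = 26 + -13 = 13
  P[7] = 21 + -13 = 8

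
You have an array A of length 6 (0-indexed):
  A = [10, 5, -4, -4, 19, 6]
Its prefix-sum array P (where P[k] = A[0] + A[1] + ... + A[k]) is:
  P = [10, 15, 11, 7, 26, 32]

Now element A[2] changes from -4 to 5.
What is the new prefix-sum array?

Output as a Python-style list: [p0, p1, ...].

Answer: [10, 15, 20, 16, 35, 41]

Derivation:
Change: A[2] -4 -> 5, delta = 9
P[k] for k < 2: unchanged (A[2] not included)
P[k] for k >= 2: shift by delta = 9
  P[0] = 10 + 0 = 10
  P[1] = 15 + 0 = 15
  P[2] = 11 + 9 = 20
  P[3] = 7 + 9 = 16
  P[4] = 26 + 9 = 35
  P[5] = 32 + 9 = 41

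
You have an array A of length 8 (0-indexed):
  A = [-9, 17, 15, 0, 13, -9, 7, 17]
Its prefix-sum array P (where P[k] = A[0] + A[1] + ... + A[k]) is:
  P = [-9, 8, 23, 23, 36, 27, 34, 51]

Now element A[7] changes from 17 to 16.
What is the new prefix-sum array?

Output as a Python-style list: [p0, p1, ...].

Change: A[7] 17 -> 16, delta = -1
P[k] for k < 7: unchanged (A[7] not included)
P[k] for k >= 7: shift by delta = -1
  P[0] = -9 + 0 = -9
  P[1] = 8 + 0 = 8
  P[2] = 23 + 0 = 23
  P[3] = 23 + 0 = 23
  P[4] = 36 + 0 = 36
  P[5] = 27 + 0 = 27
  P[6] = 34 + 0 = 34
  P[7] = 51 + -1 = 50

Answer: [-9, 8, 23, 23, 36, 27, 34, 50]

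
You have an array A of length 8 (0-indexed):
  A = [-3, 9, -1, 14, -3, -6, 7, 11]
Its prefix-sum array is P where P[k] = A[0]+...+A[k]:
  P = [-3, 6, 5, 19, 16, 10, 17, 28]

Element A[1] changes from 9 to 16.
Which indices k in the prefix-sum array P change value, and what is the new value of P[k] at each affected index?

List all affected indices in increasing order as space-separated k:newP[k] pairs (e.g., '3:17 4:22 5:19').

P[k] = A[0] + ... + A[k]
P[k] includes A[1] iff k >= 1
Affected indices: 1, 2, ..., 7; delta = 7
  P[1]: 6 + 7 = 13
  P[2]: 5 + 7 = 12
  P[3]: 19 + 7 = 26
  P[4]: 16 + 7 = 23
  P[5]: 10 + 7 = 17
  P[6]: 17 + 7 = 24
  P[7]: 28 + 7 = 35

Answer: 1:13 2:12 3:26 4:23 5:17 6:24 7:35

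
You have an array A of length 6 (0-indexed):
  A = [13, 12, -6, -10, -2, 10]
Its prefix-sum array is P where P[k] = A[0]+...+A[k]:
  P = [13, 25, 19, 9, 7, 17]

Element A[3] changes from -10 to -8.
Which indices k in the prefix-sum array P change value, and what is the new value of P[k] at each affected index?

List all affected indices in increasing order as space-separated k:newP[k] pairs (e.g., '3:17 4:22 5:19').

Answer: 3:11 4:9 5:19

Derivation:
P[k] = A[0] + ... + A[k]
P[k] includes A[3] iff k >= 3
Affected indices: 3, 4, ..., 5; delta = 2
  P[3]: 9 + 2 = 11
  P[4]: 7 + 2 = 9
  P[5]: 17 + 2 = 19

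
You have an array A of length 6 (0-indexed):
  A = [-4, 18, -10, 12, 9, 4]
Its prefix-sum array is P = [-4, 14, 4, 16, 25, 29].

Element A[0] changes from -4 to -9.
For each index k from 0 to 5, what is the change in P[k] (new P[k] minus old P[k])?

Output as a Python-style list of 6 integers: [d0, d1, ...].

Element change: A[0] -4 -> -9, delta = -5
For k < 0: P[k] unchanged, delta_P[k] = 0
For k >= 0: P[k] shifts by exactly -5
Delta array: [-5, -5, -5, -5, -5, -5]

Answer: [-5, -5, -5, -5, -5, -5]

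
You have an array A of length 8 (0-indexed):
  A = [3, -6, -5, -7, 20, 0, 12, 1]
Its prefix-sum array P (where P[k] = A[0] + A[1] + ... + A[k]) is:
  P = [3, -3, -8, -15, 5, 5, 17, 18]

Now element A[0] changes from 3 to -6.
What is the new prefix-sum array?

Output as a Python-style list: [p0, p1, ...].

Change: A[0] 3 -> -6, delta = -9
P[k] for k < 0: unchanged (A[0] not included)
P[k] for k >= 0: shift by delta = -9
  P[0] = 3 + -9 = -6
  P[1] = -3 + -9 = -12
  P[2] = -8 + -9 = -17
  P[3] = -15 + -9 = -24
  P[4] = 5 + -9 = -4
  P[5] = 5 + -9 = -4
  P[6] = 17 + -9 = 8
  P[7] = 18 + -9 = 9

Answer: [-6, -12, -17, -24, -4, -4, 8, 9]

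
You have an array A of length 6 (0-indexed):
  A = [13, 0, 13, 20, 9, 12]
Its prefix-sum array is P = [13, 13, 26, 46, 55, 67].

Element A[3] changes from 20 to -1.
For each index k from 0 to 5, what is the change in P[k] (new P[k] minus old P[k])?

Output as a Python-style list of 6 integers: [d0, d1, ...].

Element change: A[3] 20 -> -1, delta = -21
For k < 3: P[k] unchanged, delta_P[k] = 0
For k >= 3: P[k] shifts by exactly -21
Delta array: [0, 0, 0, -21, -21, -21]

Answer: [0, 0, 0, -21, -21, -21]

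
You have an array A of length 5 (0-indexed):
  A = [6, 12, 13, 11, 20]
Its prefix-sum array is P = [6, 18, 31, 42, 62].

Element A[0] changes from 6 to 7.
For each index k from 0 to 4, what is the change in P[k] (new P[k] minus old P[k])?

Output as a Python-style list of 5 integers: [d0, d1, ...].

Element change: A[0] 6 -> 7, delta = 1
For k < 0: P[k] unchanged, delta_P[k] = 0
For k >= 0: P[k] shifts by exactly 1
Delta array: [1, 1, 1, 1, 1]

Answer: [1, 1, 1, 1, 1]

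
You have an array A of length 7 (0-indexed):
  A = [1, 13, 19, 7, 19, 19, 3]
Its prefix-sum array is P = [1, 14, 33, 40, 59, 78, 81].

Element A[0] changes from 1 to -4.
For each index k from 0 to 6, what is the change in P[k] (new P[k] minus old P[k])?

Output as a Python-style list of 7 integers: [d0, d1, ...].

Answer: [-5, -5, -5, -5, -5, -5, -5]

Derivation:
Element change: A[0] 1 -> -4, delta = -5
For k < 0: P[k] unchanged, delta_P[k] = 0
For k >= 0: P[k] shifts by exactly -5
Delta array: [-5, -5, -5, -5, -5, -5, -5]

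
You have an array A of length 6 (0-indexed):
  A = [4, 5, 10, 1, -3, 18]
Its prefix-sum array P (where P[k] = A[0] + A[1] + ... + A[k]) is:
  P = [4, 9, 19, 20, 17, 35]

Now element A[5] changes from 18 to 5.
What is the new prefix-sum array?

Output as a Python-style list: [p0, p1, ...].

Answer: [4, 9, 19, 20, 17, 22]

Derivation:
Change: A[5] 18 -> 5, delta = -13
P[k] for k < 5: unchanged (A[5] not included)
P[k] for k >= 5: shift by delta = -13
  P[0] = 4 + 0 = 4
  P[1] = 9 + 0 = 9
  P[2] = 19 + 0 = 19
  P[3] = 20 + 0 = 20
  P[4] = 17 + 0 = 17
  P[5] = 35 + -13 = 22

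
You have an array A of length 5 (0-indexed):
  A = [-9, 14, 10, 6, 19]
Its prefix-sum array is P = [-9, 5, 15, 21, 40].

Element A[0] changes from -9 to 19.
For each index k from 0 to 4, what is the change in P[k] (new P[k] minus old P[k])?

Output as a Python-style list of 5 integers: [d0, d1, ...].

Answer: [28, 28, 28, 28, 28]

Derivation:
Element change: A[0] -9 -> 19, delta = 28
For k < 0: P[k] unchanged, delta_P[k] = 0
For k >= 0: P[k] shifts by exactly 28
Delta array: [28, 28, 28, 28, 28]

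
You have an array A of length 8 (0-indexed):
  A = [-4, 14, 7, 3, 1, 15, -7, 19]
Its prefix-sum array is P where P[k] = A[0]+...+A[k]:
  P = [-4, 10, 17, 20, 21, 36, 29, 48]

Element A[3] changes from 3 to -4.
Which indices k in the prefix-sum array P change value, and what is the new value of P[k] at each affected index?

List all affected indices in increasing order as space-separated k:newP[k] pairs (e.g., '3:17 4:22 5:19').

Answer: 3:13 4:14 5:29 6:22 7:41

Derivation:
P[k] = A[0] + ... + A[k]
P[k] includes A[3] iff k >= 3
Affected indices: 3, 4, ..., 7; delta = -7
  P[3]: 20 + -7 = 13
  P[4]: 21 + -7 = 14
  P[5]: 36 + -7 = 29
  P[6]: 29 + -7 = 22
  P[7]: 48 + -7 = 41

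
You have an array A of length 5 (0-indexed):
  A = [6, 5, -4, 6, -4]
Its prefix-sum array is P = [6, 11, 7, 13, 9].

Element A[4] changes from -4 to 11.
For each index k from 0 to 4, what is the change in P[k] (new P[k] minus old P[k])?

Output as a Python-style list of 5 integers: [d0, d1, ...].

Answer: [0, 0, 0, 0, 15]

Derivation:
Element change: A[4] -4 -> 11, delta = 15
For k < 4: P[k] unchanged, delta_P[k] = 0
For k >= 4: P[k] shifts by exactly 15
Delta array: [0, 0, 0, 0, 15]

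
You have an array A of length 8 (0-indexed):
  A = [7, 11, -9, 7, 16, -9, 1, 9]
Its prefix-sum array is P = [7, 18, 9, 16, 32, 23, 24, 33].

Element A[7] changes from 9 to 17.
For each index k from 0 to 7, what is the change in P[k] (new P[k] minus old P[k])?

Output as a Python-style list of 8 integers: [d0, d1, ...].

Answer: [0, 0, 0, 0, 0, 0, 0, 8]

Derivation:
Element change: A[7] 9 -> 17, delta = 8
For k < 7: P[k] unchanged, delta_P[k] = 0
For k >= 7: P[k] shifts by exactly 8
Delta array: [0, 0, 0, 0, 0, 0, 0, 8]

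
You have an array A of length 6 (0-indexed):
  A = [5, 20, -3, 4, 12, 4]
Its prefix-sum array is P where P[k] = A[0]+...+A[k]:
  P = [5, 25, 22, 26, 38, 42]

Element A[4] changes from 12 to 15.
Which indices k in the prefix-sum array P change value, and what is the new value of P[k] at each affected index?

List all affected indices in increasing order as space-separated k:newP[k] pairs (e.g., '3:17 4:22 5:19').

P[k] = A[0] + ... + A[k]
P[k] includes A[4] iff k >= 4
Affected indices: 4, 5, ..., 5; delta = 3
  P[4]: 38 + 3 = 41
  P[5]: 42 + 3 = 45

Answer: 4:41 5:45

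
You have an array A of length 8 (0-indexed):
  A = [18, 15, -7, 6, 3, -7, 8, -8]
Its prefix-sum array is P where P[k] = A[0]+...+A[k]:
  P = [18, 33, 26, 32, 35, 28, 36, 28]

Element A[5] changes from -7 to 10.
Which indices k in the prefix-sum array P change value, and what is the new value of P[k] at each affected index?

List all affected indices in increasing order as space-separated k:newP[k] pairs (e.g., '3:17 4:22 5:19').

P[k] = A[0] + ... + A[k]
P[k] includes A[5] iff k >= 5
Affected indices: 5, 6, ..., 7; delta = 17
  P[5]: 28 + 17 = 45
  P[6]: 36 + 17 = 53
  P[7]: 28 + 17 = 45

Answer: 5:45 6:53 7:45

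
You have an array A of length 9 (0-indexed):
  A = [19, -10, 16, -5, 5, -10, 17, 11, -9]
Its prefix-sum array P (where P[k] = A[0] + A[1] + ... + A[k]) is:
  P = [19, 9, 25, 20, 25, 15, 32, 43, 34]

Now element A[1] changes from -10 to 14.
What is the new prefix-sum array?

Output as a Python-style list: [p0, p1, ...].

Change: A[1] -10 -> 14, delta = 24
P[k] for k < 1: unchanged (A[1] not included)
P[k] for k >= 1: shift by delta = 24
  P[0] = 19 + 0 = 19
  P[1] = 9 + 24 = 33
  P[2] = 25 + 24 = 49
  P[3] = 20 + 24 = 44
  P[4] = 25 + 24 = 49
  P[5] = 15 + 24 = 39
  P[6] = 32 + 24 = 56
  P[7] = 43 + 24 = 67
  P[8] = 34 + 24 = 58

Answer: [19, 33, 49, 44, 49, 39, 56, 67, 58]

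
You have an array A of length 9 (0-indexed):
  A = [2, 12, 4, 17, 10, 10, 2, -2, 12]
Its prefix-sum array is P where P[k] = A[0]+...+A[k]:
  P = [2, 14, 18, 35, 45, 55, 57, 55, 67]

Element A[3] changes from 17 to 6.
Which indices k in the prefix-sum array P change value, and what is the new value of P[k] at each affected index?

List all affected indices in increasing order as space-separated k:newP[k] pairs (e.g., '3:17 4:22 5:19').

P[k] = A[0] + ... + A[k]
P[k] includes A[3] iff k >= 3
Affected indices: 3, 4, ..., 8; delta = -11
  P[3]: 35 + -11 = 24
  P[4]: 45 + -11 = 34
  P[5]: 55 + -11 = 44
  P[6]: 57 + -11 = 46
  P[7]: 55 + -11 = 44
  P[8]: 67 + -11 = 56

Answer: 3:24 4:34 5:44 6:46 7:44 8:56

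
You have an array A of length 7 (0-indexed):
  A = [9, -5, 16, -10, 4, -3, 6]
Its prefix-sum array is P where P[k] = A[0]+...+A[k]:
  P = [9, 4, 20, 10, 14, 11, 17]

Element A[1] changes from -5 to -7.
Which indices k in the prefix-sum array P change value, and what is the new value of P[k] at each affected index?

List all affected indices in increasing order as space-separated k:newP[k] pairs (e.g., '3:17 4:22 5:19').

Answer: 1:2 2:18 3:8 4:12 5:9 6:15

Derivation:
P[k] = A[0] + ... + A[k]
P[k] includes A[1] iff k >= 1
Affected indices: 1, 2, ..., 6; delta = -2
  P[1]: 4 + -2 = 2
  P[2]: 20 + -2 = 18
  P[3]: 10 + -2 = 8
  P[4]: 14 + -2 = 12
  P[5]: 11 + -2 = 9
  P[6]: 17 + -2 = 15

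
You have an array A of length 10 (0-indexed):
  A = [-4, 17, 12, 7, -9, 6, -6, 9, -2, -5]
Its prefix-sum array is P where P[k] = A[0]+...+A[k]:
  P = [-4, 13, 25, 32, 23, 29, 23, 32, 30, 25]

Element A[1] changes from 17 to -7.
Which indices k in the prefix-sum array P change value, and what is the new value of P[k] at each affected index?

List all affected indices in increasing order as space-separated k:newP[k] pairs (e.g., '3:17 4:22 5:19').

Answer: 1:-11 2:1 3:8 4:-1 5:5 6:-1 7:8 8:6 9:1

Derivation:
P[k] = A[0] + ... + A[k]
P[k] includes A[1] iff k >= 1
Affected indices: 1, 2, ..., 9; delta = -24
  P[1]: 13 + -24 = -11
  P[2]: 25 + -24 = 1
  P[3]: 32 + -24 = 8
  P[4]: 23 + -24 = -1
  P[5]: 29 + -24 = 5
  P[6]: 23 + -24 = -1
  P[7]: 32 + -24 = 8
  P[8]: 30 + -24 = 6
  P[9]: 25 + -24 = 1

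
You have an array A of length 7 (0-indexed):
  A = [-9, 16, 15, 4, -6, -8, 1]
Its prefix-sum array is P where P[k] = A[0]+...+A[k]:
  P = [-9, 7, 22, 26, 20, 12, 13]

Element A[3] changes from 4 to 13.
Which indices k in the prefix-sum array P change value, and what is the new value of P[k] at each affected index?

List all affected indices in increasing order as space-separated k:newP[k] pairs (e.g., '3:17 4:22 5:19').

P[k] = A[0] + ... + A[k]
P[k] includes A[3] iff k >= 3
Affected indices: 3, 4, ..., 6; delta = 9
  P[3]: 26 + 9 = 35
  P[4]: 20 + 9 = 29
  P[5]: 12 + 9 = 21
  P[6]: 13 + 9 = 22

Answer: 3:35 4:29 5:21 6:22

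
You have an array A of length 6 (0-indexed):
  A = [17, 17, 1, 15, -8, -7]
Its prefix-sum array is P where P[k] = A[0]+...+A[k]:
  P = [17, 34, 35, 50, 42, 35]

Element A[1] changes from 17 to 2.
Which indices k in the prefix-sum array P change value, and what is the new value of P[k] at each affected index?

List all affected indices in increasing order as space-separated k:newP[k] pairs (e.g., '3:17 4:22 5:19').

P[k] = A[0] + ... + A[k]
P[k] includes A[1] iff k >= 1
Affected indices: 1, 2, ..., 5; delta = -15
  P[1]: 34 + -15 = 19
  P[2]: 35 + -15 = 20
  P[3]: 50 + -15 = 35
  P[4]: 42 + -15 = 27
  P[5]: 35 + -15 = 20

Answer: 1:19 2:20 3:35 4:27 5:20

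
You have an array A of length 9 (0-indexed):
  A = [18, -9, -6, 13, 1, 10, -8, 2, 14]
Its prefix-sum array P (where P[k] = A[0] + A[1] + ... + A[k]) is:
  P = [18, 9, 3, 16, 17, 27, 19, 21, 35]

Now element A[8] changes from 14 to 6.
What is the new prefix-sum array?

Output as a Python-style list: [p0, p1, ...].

Change: A[8] 14 -> 6, delta = -8
P[k] for k < 8: unchanged (A[8] not included)
P[k] for k >= 8: shift by delta = -8
  P[0] = 18 + 0 = 18
  P[1] = 9 + 0 = 9
  P[2] = 3 + 0 = 3
  P[3] = 16 + 0 = 16
  P[4] = 17 + 0 = 17
  P[5] = 27 + 0 = 27
  P[6] = 19 + 0 = 19
  P[7] = 21 + 0 = 21
  P[8] = 35 + -8 = 27

Answer: [18, 9, 3, 16, 17, 27, 19, 21, 27]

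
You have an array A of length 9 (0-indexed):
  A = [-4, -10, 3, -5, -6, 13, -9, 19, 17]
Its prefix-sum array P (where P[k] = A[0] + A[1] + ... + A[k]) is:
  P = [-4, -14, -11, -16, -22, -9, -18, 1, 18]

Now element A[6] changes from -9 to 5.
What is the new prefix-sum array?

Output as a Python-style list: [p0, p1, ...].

Change: A[6] -9 -> 5, delta = 14
P[k] for k < 6: unchanged (A[6] not included)
P[k] for k >= 6: shift by delta = 14
  P[0] = -4 + 0 = -4
  P[1] = -14 + 0 = -14
  P[2] = -11 + 0 = -11
  P[3] = -16 + 0 = -16
  P[4] = -22 + 0 = -22
  P[5] = -9 + 0 = -9
  P[6] = -18 + 14 = -4
  P[7] = 1 + 14 = 15
  P[8] = 18 + 14 = 32

Answer: [-4, -14, -11, -16, -22, -9, -4, 15, 32]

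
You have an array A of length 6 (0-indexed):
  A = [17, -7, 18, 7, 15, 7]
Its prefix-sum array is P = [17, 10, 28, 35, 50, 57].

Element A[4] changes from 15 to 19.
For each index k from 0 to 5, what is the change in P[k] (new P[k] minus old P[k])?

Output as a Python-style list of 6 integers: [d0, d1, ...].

Answer: [0, 0, 0, 0, 4, 4]

Derivation:
Element change: A[4] 15 -> 19, delta = 4
For k < 4: P[k] unchanged, delta_P[k] = 0
For k >= 4: P[k] shifts by exactly 4
Delta array: [0, 0, 0, 0, 4, 4]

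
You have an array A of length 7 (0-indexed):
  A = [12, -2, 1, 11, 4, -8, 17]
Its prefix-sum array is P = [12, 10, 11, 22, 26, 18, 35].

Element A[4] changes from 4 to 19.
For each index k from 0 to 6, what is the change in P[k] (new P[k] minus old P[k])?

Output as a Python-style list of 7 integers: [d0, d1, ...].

Answer: [0, 0, 0, 0, 15, 15, 15]

Derivation:
Element change: A[4] 4 -> 19, delta = 15
For k < 4: P[k] unchanged, delta_P[k] = 0
For k >= 4: P[k] shifts by exactly 15
Delta array: [0, 0, 0, 0, 15, 15, 15]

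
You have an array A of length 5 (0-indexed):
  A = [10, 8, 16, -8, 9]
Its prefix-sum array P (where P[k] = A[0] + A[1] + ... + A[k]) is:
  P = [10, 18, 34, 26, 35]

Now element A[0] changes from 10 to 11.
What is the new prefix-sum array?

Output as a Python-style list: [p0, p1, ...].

Answer: [11, 19, 35, 27, 36]

Derivation:
Change: A[0] 10 -> 11, delta = 1
P[k] for k < 0: unchanged (A[0] not included)
P[k] for k >= 0: shift by delta = 1
  P[0] = 10 + 1 = 11
  P[1] = 18 + 1 = 19
  P[2] = 34 + 1 = 35
  P[3] = 26 + 1 = 27
  P[4] = 35 + 1 = 36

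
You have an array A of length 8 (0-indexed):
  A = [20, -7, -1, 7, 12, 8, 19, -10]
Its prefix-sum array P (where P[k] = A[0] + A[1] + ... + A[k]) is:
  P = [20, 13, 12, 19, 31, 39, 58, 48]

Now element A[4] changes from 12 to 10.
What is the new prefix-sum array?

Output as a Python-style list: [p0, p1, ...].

Answer: [20, 13, 12, 19, 29, 37, 56, 46]

Derivation:
Change: A[4] 12 -> 10, delta = -2
P[k] for k < 4: unchanged (A[4] not included)
P[k] for k >= 4: shift by delta = -2
  P[0] = 20 + 0 = 20
  P[1] = 13 + 0 = 13
  P[2] = 12 + 0 = 12
  P[3] = 19 + 0 = 19
  P[4] = 31 + -2 = 29
  P[5] = 39 + -2 = 37
  P[6] = 58 + -2 = 56
  P[7] = 48 + -2 = 46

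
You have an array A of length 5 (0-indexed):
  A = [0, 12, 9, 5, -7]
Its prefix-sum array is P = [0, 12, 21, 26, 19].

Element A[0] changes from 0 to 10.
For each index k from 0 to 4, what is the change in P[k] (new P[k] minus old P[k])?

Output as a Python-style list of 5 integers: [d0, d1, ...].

Answer: [10, 10, 10, 10, 10]

Derivation:
Element change: A[0] 0 -> 10, delta = 10
For k < 0: P[k] unchanged, delta_P[k] = 0
For k >= 0: P[k] shifts by exactly 10
Delta array: [10, 10, 10, 10, 10]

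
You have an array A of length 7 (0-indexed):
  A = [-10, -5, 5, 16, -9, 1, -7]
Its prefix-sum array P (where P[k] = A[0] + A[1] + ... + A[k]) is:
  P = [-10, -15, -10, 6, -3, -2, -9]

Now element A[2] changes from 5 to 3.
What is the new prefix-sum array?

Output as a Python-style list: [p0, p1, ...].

Answer: [-10, -15, -12, 4, -5, -4, -11]

Derivation:
Change: A[2] 5 -> 3, delta = -2
P[k] for k < 2: unchanged (A[2] not included)
P[k] for k >= 2: shift by delta = -2
  P[0] = -10 + 0 = -10
  P[1] = -15 + 0 = -15
  P[2] = -10 + -2 = -12
  P[3] = 6 + -2 = 4
  P[4] = -3 + -2 = -5
  P[5] = -2 + -2 = -4
  P[6] = -9 + -2 = -11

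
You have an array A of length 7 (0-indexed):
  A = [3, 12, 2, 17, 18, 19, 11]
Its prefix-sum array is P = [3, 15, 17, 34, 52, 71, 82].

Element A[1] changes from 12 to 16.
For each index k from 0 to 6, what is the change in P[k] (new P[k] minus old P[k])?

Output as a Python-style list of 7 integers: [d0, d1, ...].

Element change: A[1] 12 -> 16, delta = 4
For k < 1: P[k] unchanged, delta_P[k] = 0
For k >= 1: P[k] shifts by exactly 4
Delta array: [0, 4, 4, 4, 4, 4, 4]

Answer: [0, 4, 4, 4, 4, 4, 4]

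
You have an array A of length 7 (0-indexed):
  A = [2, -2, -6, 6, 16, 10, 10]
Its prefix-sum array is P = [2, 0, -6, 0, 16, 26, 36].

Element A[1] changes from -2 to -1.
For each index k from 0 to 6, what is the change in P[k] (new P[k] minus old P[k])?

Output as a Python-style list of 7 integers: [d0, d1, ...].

Element change: A[1] -2 -> -1, delta = 1
For k < 1: P[k] unchanged, delta_P[k] = 0
For k >= 1: P[k] shifts by exactly 1
Delta array: [0, 1, 1, 1, 1, 1, 1]

Answer: [0, 1, 1, 1, 1, 1, 1]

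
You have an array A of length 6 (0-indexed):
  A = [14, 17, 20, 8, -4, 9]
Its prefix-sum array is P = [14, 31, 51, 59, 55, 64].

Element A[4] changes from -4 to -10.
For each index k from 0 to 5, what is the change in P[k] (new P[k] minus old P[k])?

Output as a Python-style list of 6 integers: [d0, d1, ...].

Element change: A[4] -4 -> -10, delta = -6
For k < 4: P[k] unchanged, delta_P[k] = 0
For k >= 4: P[k] shifts by exactly -6
Delta array: [0, 0, 0, 0, -6, -6]

Answer: [0, 0, 0, 0, -6, -6]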